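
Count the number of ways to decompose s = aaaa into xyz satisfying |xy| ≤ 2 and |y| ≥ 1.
3

For s = 'aaaa' with pumping length p = 2:

Constraints: |xy| ≤ 2, |y| > 0

Valid decompositions (|xy| ≤ p, |y| ≥ 1):
  • x='', y='a', z='aaa'
  • x='a', y='a', z='aa'
  • x='', y='aa', z='aa'

Total count: 3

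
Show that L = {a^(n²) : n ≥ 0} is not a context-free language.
Assume for contradiction that L is context-free, and let p ≥ 1 be the pumping length given by the pumping lemma for CFLs.
Choose s = a^(p²). Then s ∈ L and |s| = p² ≥ p.
By the CFL pumping lemma, s = uvxyz for some u, v, x, y, z with |vxy| ≤ p, |vy| ≥ 1, and uv^i xy^i z ∈ L for every i ≥ 0.
All symbols are a's, so only lengths matter: let k = |vy|, with 1 ≤ k ≤ |vxy| ≤ p.

Take i = 2: |uv²xy²z| = p² + k, and p² < p² + k ≤ p² + p < (p + 1)².
So the length lies strictly between consecutive squares and is not a perfect square; uv²xy²z ∉ L.

This contradicts the CFL pumping lemma, which requires uv^i xy^i z ∈ L for all i ≥ 0.
Hence L = {a^(n²) : n ≥ 0} is not context-free. ∎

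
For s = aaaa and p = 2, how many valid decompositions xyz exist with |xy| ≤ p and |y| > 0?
3

For s = 'aaaa' with pumping length p = 2:

Constraints: |xy| ≤ 2, |y| > 0

Valid decompositions (|xy| ≤ p, |y| ≥ 1):
  • x='', y='a', z='aaa'
  • x='a', y='a', z='aa'
  • x='', y='aa', z='aa'

Total count: 3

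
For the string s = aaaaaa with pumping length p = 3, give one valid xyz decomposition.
x = 'a', y = 'aa', z = 'aaa'

For s = aaaaaa and p = 3, one valid decomposition is:
- x = 'a' (length 1)
- y = 'aa' (length 2)
- z = 'aaa' (length 3)

Verification:
- xyz = 'a' + 'aa' + 'aaa' = aaaaaa ✓
- |xy| = 3 ≤ 3 ✓
- |y| = 2 > 0 ✓

All pumping lemma constraints are satisfied.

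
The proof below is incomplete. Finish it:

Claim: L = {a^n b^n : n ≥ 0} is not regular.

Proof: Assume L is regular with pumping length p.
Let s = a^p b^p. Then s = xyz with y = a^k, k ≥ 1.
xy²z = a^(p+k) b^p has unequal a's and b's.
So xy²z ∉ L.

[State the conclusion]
This contradicts the pumping lemma for regular languages,
which guarantees xy^i z ∈ L for all i ≥ 0.

Since our assumption that L is regular leads to a contradiction,
we conclude that L = {a^n b^n : n ≥ 0} is NOT regular. ∎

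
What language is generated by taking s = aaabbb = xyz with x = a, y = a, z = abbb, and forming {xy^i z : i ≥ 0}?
{xy^i z : i ≥ 0} = {a^(2+i) b^3 : i ≥ 0} = {aabbb, aaabbb, aaaabbb, ...}

With x = a, y = a, z = abbb: Starting with aaabbb and pumping the second 'a', we get strings with 2+i a's followed by 3 b's for i = 0, 1, 2, ...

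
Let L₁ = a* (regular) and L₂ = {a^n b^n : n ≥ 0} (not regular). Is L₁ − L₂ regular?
Yes — L₁ − L₂ is regular.

The only string of a* that lies in {a^n b^n} is ε, so L₁ − L₂ = a* − {ε} = a⁺ = aa*, which is regular.

Note that the bare facts "L₁ regular, L₂ non-regular" do not settle the question by themselves: the closure of regular languages under ∪, ∩, complement and difference applies only when BOTH operands are regular. With a non-regular operand the result can come out regular or non-regular depending on the specific languages, so one has to work out L₁ − L₂ for this particular pair, as above.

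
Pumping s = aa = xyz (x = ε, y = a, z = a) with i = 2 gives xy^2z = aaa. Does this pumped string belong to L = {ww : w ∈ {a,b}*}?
No

xy²z = ε · aa · a = aaa.
aaa has odd length 3, so it cannot be written as ww and is not in L.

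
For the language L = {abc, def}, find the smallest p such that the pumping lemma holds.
p = 4

For a finite language L, the pumping lemma holds vacuously if p > max|s| for s ∈ L.

The longest string in L = {abc, def} has length 3.
If p = 4, then no string s ∈ L has |s| ≥ p, so the condition is vacuously true.

The minimum pumping length is p = 4.

Why no smaller p works: for any p ≤ 3, the longest string s ∈ L has |s| = 3 ≥ p, so it would
have to be pumpable; but pumping up (i = 2, 3, ...) produces ever longer strings, which cannot all lie in the
finite language L. So the pumping property fails for every p ≤ 3.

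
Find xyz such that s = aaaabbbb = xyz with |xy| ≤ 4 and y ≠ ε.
x = 'a', y = 'aaa', z = 'bbbb'

For s = aaaabbbb and p = 4, one valid decomposition is:
- x = 'a' (length 1)
- y = 'aaa' (length 3)
- z = 'bbbb' (length 4)

Verification:
- xyz = 'a' + 'aaa' + 'bbbb' = aaaabbbb ✓
- |xy| = 4 ≤ 4 ✓
- |y| = 3 > 0 ✓

All pumping lemma constraints are satisfied.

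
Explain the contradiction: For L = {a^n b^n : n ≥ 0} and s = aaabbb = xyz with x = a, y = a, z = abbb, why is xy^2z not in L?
xy²z = aaaabbb ∉ L

Pumping with i = 2 replaces y = a by y² = aa:
- Original: s = xyz = aaabbb; aaabbb = a^3 b^3 has equal counts (3 = 3), so it is in L
- Pumped: xy²z = a · aa · abbb = aaaabbb
- aaaabbb has 4 a's and 3 b's; 4 ≠ 3, so it is not in L

The pumping lemma would require xy²z ∈ L, so this decomposition yields a contradiction.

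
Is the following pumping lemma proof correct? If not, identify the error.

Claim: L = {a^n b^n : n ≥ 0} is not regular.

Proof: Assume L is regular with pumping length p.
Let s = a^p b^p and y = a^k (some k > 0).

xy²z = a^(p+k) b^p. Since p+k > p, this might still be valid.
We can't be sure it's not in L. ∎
The proof is INCORRECT.

Error: The conclusion is wrong.
xy²z = a^(p+k) b^p is definitely NOT in L because the number of a's (p+k) ≠ number of b's (p).
The proof incorrectly doubts what is actually a valid contradiction.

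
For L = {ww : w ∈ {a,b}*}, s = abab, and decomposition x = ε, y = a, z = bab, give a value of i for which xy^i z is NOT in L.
i = 0

xy⁰z = ε · ε · bab = bab; bab has odd length 3, so it cannot be written as ww and is not in L.
(Other choices also work, e.g. i = 2, 3; only i = 1 is guaranteed to stay in L since xy¹z = s.)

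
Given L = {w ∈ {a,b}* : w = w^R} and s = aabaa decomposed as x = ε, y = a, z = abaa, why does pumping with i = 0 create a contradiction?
xy⁰z = abaa ∉ L

Pumping with i = 0 replaces y = a by y⁰ = ε:
- Original: s = xyz = aabaa; aabaa reversed is aabaa, the same string, so it is a palindrome and is in L
- Pumped: xy⁰z = ε · ε · abaa = abaa
- abaa reversed is aaba ≠ abaa, so it is not a palindrome and is not in L

The pumping lemma would require xy⁰z ∈ L, so this decomposition yields a contradiction.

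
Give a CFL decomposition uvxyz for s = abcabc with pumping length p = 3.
u='ab', v='c', x='a', y='b', z='c'

For s = abcabc with pumping length p = 3:

One valid decomposition:
- u = 'ab'
- v = 'c'
- x = 'a'
- y = 'b'
- z = 'c'

Verification:
- uvxyz = 'ab' + 'c' + 'a' + 'b' + 'c' = abcabc ✓
- |vxy| = |'cab'| = 3 ≤ 3 ✓
- |vy| = |'cb'| = 2 > 0 ✓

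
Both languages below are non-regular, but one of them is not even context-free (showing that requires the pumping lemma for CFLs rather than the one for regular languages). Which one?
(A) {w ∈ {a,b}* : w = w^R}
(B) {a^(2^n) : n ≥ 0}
(B) {a^(2^n) : n ≥ 0}

(B) {a^(2^n) : n ≥ 0} requires the CFL pumping lemma.

- {w ∈ {a,b}* : w = w^R} is context-free (but not regular)
  • Can be shown non-regular with the regular pumping lemma
  • After pumping, the string is no longer symmetric

- {a^(2^n) : n ≥ 0} is NOT context-free
  • Requires the CFL pumping lemma to prove
  • Gaps between powers of 2 grow exponentially

The CFL pumping lemma is "stronger" in that it can prove non-membership
in the larger class of context-free languages.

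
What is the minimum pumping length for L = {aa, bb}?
p = 3

For a finite language L, the pumping lemma holds vacuously if p > max|s| for s ∈ L.

The longest string in L = {aa, bb} has length 2.
If p = 3, then no string s ∈ L has |s| ≥ p, so the condition is vacuously true.

The minimum pumping length is p = 3.

Why no smaller p works: for any p ≤ 2, the longest string s ∈ L has |s| = 2 ≥ p, so it would
have to be pumpable; but pumping up (i = 2, 3, ...) produces ever longer strings, which cannot all lie in the
finite language L. So the pumping property fails for every p ≤ 2.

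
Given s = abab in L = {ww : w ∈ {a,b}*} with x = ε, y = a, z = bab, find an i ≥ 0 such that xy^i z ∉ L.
i = 2

xy²z = ε · aa · bab = aabab; aabab has odd length 5, so it cannot be written as ww and is not in L.
(Other choices also work, e.g. i = 0, 3; only i = 1 is guaranteed to stay in L since xy¹z = s.)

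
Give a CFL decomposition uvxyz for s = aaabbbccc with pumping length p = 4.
u='aa', v='a', x='bb', y='b', z='ccc'

For s = aaabbbccc with pumping length p = 4:

One valid decomposition:
- u = 'aa'
- v = 'a'
- x = 'bb'
- y = 'b'
- z = 'ccc'

Verification:
- uvxyz = 'aa' + 'a' + 'bb' + 'b' + 'ccc' = aaabbbccc ✓
- |vxy| = |'abbb'| = 4 ≤ 4 ✓
- |vy| = |'ab'| = 2 > 0 ✓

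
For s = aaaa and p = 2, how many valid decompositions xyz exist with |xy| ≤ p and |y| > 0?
3

For s = 'aaaa' with pumping length p = 2:

Constraints: |xy| ≤ 2, |y| > 0

Valid decompositions (|xy| ≤ p, |y| ≥ 1):
  • x='', y='a', z='aaa'
  • x='a', y='a', z='aa'
  • x='', y='aa', z='aa'

Total count: 3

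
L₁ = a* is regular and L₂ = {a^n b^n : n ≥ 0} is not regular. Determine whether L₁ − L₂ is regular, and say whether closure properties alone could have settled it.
Yes — L₁ − L₂ is regular.

The only string of a* that lies in {a^n b^n} is ε, so L₁ − L₂ = a* − {ε} = a⁺ = aa*, which is regular.

Note that the bare facts "L₁ regular, L₂ non-regular" do not settle the question by themselves: the closure of regular languages under ∪, ∩, complement and difference applies only when BOTH operands are regular. With a non-regular operand the result can come out regular or non-regular depending on the specific languages, so one has to work out L₁ − L₂ for this particular pair, as above.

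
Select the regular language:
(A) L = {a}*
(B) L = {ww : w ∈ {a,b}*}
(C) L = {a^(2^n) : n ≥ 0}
(A) {a}*

(A) L = {a}* is regular.

This can be recognized by a finite automaton (DFA/NFA).
Regular expressions like {a}* define regular languages.

The other choices are not regular:
- {a^(2^n) : n ≥ 0}: After pumping, length is no longer a power of 2
- {ww : w ∈ {a,b}*}: After pumping, the two halves no longer match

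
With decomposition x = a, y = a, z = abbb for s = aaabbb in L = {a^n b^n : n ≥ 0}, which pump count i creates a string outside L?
i = 3

xy³z = a · aaa · abbb = aaaaabbb; aaaaabbb has 5 a's and 3 b's; 5 ≠ 3, so it is not in L.
(Other choices also work, e.g. i = 0, 2; only i = 1 is guaranteed to stay in L since xy¹z = s.)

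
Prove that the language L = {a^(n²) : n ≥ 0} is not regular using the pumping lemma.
Assume for contradiction that L is regular, and let p ≥ 1 be the pumping length given by the pumping lemma.
Choose s = a^(p²). Then s ∈ L and |s| = p² ≥ p.
By the pumping lemma, s = xyz for some x, y, z with |xy| ≤ p, |y| ≥ 1, and xy^i z ∈ L for every i ≥ 0.
Here y = a^k for some k with 1 ≤ k ≤ |xy| ≤ p.

Take i = 2: |xy²z| = p² + k.
Now p² < p² + k ≤ p² + p < p² + 2p + 1 = (p + 1)².
So |xy²z| lies strictly between the consecutive squares p² and (p + 1)², hence is not a perfect square, and xy²z ∉ L.

This contradicts the pumping lemma, which requires xy^i z ∈ L for all i ≥ 0.
Hence L = {a^(n²) : n ≥ 0} is not regular. ∎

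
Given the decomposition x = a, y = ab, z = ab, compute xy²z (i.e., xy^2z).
aababab

Given x = 'a', y = 'ab', z = 'ab' and i = 2:

xy^2z = x + y·y·...·y (2 times) + z
       = 'a' + 'ab'^2 + 'ab'
       = 'a' + 'abab' + 'ab'
       = 'aababab'

The pumped string is 'aababab' with length 7.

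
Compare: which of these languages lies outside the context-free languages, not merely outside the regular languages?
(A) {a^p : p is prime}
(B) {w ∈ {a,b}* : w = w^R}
(A) {a^p : p is prime}

(A) {a^p : p is prime} requires the CFL pumping lemma.

- {w ∈ {a,b}* : w = w^R} is context-free (but not regular)
  • Can be shown non-regular with the regular pumping lemma
  • After pumping, the string is no longer symmetric

- {a^p : p is prime} is NOT context-free
  • Requires the CFL pumping lemma to prove
  • The CFL pumping lemma also fails because prime gaps are unbounded

The CFL pumping lemma is "stronger" in that it can prove non-membership
in the larger class of context-free languages.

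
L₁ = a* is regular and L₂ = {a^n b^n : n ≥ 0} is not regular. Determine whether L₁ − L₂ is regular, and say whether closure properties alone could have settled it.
Yes — L₁ − L₂ is regular.

The only string of a* that lies in {a^n b^n} is ε, so L₁ − L₂ = a* − {ε} = a⁺ = aa*, which is regular.

Note that the bare facts "L₁ regular, L₂ non-regular" do not settle the question by themselves: the closure of regular languages under ∪, ∩, complement and difference applies only when BOTH operands are regular. With a non-regular operand the result can come out regular or non-regular depending on the specific languages, so one has to work out L₁ − L₂ for this particular pair, as above.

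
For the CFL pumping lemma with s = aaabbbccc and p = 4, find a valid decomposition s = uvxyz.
u='aa', v='a', x='bb', y='b', z='ccc'

For s = aaabbbccc with pumping length p = 4:

One valid decomposition:
- u = 'aa'
- v = 'a'
- x = 'bb'
- y = 'b'
- z = 'ccc'

Verification:
- uvxyz = 'aa' + 'a' + 'bb' + 'b' + 'ccc' = aaabbbccc ✓
- |vxy| = |'abbb'| = 4 ≤ 4 ✓
- |vy| = |'ab'| = 2 > 0 ✓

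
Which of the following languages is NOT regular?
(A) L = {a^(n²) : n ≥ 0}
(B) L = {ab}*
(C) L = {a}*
(A) {a^(n²) : n ≥ 0}

(A) L = {a^(n²) : n ≥ 0} is NOT regular.

The pumping lemma can be used to prove this:
After pumping, length is no longer a perfect square

The other languages are regular because they can be recognized by finite automata.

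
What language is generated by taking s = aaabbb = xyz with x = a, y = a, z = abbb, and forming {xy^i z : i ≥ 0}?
{xy^i z : i ≥ 0} = {a^(2+i) b^3 : i ≥ 0} = {aabbb, aaabbb, aaaabbb, ...}

With x = a, y = a, z = abbb: Starting with aaabbb and pumping the second 'a', we get strings with 2+i a's followed by 3 b's for i = 0, 1, 2, ...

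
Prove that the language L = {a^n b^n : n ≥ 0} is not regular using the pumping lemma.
Assume for contradiction that L is regular, and let p ≥ 1 be the pumping length given by the pumping lemma.
Choose s = a^p b^p. Then s ∈ L and |s| = 2p ≥ p.
By the pumping lemma, s = xyz for some x, y, z with |xy| ≤ p, |y| ≥ 1, and xy^i z ∈ L for every i ≥ 0.
Since |xy| ≤ p and the first p symbols of s are all a's, we must have y = a^k for some k with 1 ≤ k ≤ p.

Take i = 2: xy²z = a^(p + k) b^p.
This string has p + k a's but p b's, and p + k > p because k ≥ 1. So xy²z ∉ L.

This contradicts the pumping lemma, which requires xy^i z ∈ L for all i ≥ 0.
Hence L = {a^n b^n : n ≥ 0} is not regular. ∎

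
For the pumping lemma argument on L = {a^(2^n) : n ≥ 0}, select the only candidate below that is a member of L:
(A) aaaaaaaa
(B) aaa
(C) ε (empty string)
(A) aaaaaaaa

The pumping lemma is applied to a string s that lies in L, so first check membership of each option:
- (A) aaaaaaaa has length 8 = 2^3, so it is in L ✓
- (B) aaa has length 3, strictly between 2^1 = 2 and 2^2 = 4, so it is not in L ✗
- (C) ε has length 0, which is not a power of 2, so it is not in L ✗

Only (A) aaaaaaaa is in L, so it is the only candidate that could play the role of s.
(In a complete proof one picks s in terms of the pumping length p so that |s| ≥ p is guaranteed; a fixed string like aaaaaaaa illustrates the shape of such an s.)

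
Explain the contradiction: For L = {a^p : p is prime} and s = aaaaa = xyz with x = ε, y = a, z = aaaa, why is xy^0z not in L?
xy⁰z = aaaa ∉ L

Pumping with i = 0 replaces y = a by y⁰ = ε:
- Original: s = xyz = aaaaa; aaaaa has length 5, which is prime, so it is in L
- Pumped: xy⁰z = ε · ε · aaaa = aaaa
- aaaa has length 4 = 2 × 2, which is not prime, so it is not in L

The pumping lemma would require xy⁰z ∈ L, so this decomposition yields a contradiction.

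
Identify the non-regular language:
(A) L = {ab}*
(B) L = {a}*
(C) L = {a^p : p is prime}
(C) {a^p : p is prime}

(C) L = {a^p : p is prime} is NOT regular.

The pumping lemma can be used to prove this:
After pumping, the length becomes composite

The other languages are regular because they can be recognized by finite automata.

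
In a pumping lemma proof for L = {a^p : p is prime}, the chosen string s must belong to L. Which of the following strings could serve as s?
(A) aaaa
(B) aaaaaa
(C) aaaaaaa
(C) aaaaaaa

The pumping lemma is applied to a string s that lies in L, so first check membership of each option:
- (A) aaaa has length 4 = 2 × 2, which is not prime, so it is not in L ✗
- (B) aaaaaa has length 6 = 2 × 3, which is not prime, so it is not in L ✗
- (C) aaaaaaa has length 7, which is prime, so it is in L ✓

Only (C) aaaaaaa is in L, so it is the only candidate that could play the role of s.
(In a complete proof one picks s in terms of the pumping length p so that |s| ≥ p is guaranteed; a fixed string like aaaaaaa illustrates the shape of such an s.)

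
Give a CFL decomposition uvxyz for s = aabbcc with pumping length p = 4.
u='a', v='a', x='bb', y='c', z='c'

For s = aabbcc with pumping length p = 4:

One valid decomposition:
- u = 'a'
- v = 'a'
- x = 'bb'
- y = 'c'
- z = 'c'

Verification:
- uvxyz = 'a' + 'a' + 'bb' + 'c' + 'c' = aabbcc ✓
- |vxy| = |'abbc'| = 4 ≤ 4 ✓
- |vy| = |'ac'| = 2 > 0 ✓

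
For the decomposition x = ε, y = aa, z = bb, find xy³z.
aaaaaabb

Given x = '', y = 'aa', z = 'bb' and i = 3:

xy^3z = x + y·y·...·y (3 times) + z
       = '' + 'aa'^3 + 'bb'
       = '' + 'aaaaaa' + 'bb'
       = 'aaaaaabb'

The pumped string is 'aaaaaabb' with length 8.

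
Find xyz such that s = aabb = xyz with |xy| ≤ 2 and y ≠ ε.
x = '', y = 'aa', z = 'bb'

For s = aabb and p = 2, one valid decomposition is:
- x = '' (length 0)
- y = 'aa' (length 2)
- z = 'bb' (length 2)

Verification:
- xyz = '' + 'aa' + 'bb' = aabb ✓
- |xy| = 2 ≤ 2 ✓
- |y| = 2 > 0 ✓

All pumping lemma constraints are satisfied.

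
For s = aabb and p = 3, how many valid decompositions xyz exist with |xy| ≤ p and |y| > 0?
6

For s = 'aabb' with pumping length p = 3:

Constraints: |xy| ≤ 3, |y| > 0

Valid decompositions (|xy| ≤ p, |y| ≥ 1):
  • x='', y='a', z='abb'
  • x='a', y='a', z='bb'
  • x='', y='aa', z='bb'
  • x='aa', y='b', z='b'
  • x='a', y='ab', z='b'
  • x='', y='aab', z='b'

Total count: 6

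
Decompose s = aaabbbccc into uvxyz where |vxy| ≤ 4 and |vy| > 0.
u='aa', v='a', x='bb', y='b', z='ccc'

For s = aaabbbccc with pumping length p = 4:

One valid decomposition:
- u = 'aa'
- v = 'a'
- x = 'bb'
- y = 'b'
- z = 'ccc'

Verification:
- uvxyz = 'aa' + 'a' + 'bb' + 'b' + 'ccc' = aaabbbccc ✓
- |vxy| = |'abbb'| = 4 ≤ 4 ✓
- |vy| = |'ab'| = 2 > 0 ✓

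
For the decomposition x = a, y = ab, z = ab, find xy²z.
aababab

Given x = 'a', y = 'ab', z = 'ab' and i = 2:

xy^2z = x + y·y·...·y (2 times) + z
       = 'a' + 'ab'^2 + 'ab'
       = 'a' + 'abab' + 'ab'
       = 'aababab'

The pumped string is 'aababab' with length 7.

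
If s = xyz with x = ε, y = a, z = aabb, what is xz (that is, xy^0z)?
aabb

Given x = '', y = 'a', z = 'aabb' and i = 0:

xy^0z = x + y·y·...·y (0 times) + z
       = '' + 'a'^0 + 'aabb'
       = '' + '' + 'aabb'
       = 'aabb'

The pumped string is 'aabb' with length 4.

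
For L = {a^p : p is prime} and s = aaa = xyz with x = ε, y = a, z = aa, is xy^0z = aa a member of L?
Yes

xy⁰z = ε · ε · aa = aa.
aa has length 2, which is prime, so it is in L.
(A single pumped string landing in L is not a contradiction by itself; a non-regularity proof needs some i for which xy^i z ∉ L, for every admissible decomposition.)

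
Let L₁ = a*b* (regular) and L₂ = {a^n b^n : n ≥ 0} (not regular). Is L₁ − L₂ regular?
No — L₁ − L₂ is not regular.

a*b* − {a^n b^n} = {a^n b^m : n ≠ m}. If this were regular, then its complement intersected with a*b*, namely {a^n b^n : n ≥ 0}, would be regular too (closure under complement and intersection) — contradiction. So L₁ − L₂ is not regular.

Note that the bare facts "L₁ regular, L₂ non-regular" do not settle the question by themselves: the closure of regular languages under ∪, ∩, complement and difference applies only when BOTH operands are regular. With a non-regular operand the result can come out regular or non-regular depending on the specific languages, so one has to work out L₁ − L₂ for this particular pair, as above.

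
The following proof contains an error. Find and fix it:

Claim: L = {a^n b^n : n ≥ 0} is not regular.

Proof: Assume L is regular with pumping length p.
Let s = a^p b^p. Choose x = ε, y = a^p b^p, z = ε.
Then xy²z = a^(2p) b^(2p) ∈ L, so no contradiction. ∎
Error: The decomposition violates |xy| ≤ p. With y = a^p b^p, |xy| = |y| = 2p > p. (The proof also miscomputes xy²z, which would be a^p b^p a^p b^p rather than a^(2p) b^(2p), and it wrongly treats one harmless decomposition as settling the matter — the prover does not get to choose the decomposition.)

Correction: The pumping lemma requires |xy| ≤ p, and the argument must handle every decomposition satisfying |xy| ≤ p, |y| ≥ 1. Since s starts with p a's, any such y consists only of a's, say y = a^k with k ≥ 1. Then xy²z = a^(p+k) b^p has unequal numbers of a's and b's, so xy²z ∉ L — the required contradiction.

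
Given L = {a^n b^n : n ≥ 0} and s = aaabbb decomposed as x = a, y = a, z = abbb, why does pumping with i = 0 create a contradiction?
xy⁰z = aabbb ∉ L

Pumping with i = 0 replaces y = a by y⁰ = ε:
- Original: s = xyz = aaabbb; aaabbb = a^3 b^3 has equal counts (3 = 3), so it is in L
- Pumped: xy⁰z = a · ε · abbb = aabbb
- aabbb has 2 a's and 3 b's; 2 ≠ 3, so it is not in L

The pumping lemma would require xy⁰z ∈ L, so this decomposition yields a contradiction.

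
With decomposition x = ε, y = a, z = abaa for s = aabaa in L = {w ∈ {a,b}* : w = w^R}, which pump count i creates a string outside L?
i = 2

xy²z = ε · aa · abaa = aaabaa; aaabaa reversed is aabaaa ≠ aaabaa, so it is not a palindrome and is not in L.
(Other choices also work, e.g. i = 0, 3; only i = 1 is guaranteed to stay in L since xy¹z = s.)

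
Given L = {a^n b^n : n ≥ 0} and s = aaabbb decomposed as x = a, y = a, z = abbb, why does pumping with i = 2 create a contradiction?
xy²z = aaaabbb ∉ L

Pumping with i = 2 replaces y = a by y² = aa:
- Original: s = xyz = aaabbb; aaabbb = a^3 b^3 has equal counts (3 = 3), so it is in L
- Pumped: xy²z = a · aa · abbb = aaaabbb
- aaaabbb has 4 a's and 3 b's; 4 ≠ 3, so it is not in L

The pumping lemma would require xy²z ∈ L, so this decomposition yields a contradiction.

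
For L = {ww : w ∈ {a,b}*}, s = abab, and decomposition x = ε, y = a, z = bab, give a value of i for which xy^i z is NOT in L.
i = 0

xy⁰z = ε · ε · bab = bab; bab has odd length 3, so it cannot be written as ww and is not in L.
(Other choices also work, e.g. i = 2, 3; only i = 1 is guaranteed to stay in L since xy¹z = s.)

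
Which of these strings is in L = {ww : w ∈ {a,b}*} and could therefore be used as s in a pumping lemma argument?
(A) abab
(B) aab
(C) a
(A) abab

The pumping lemma is applied to a string s that lies in L, so first check membership of each option:
- (A) abab splits into halves ab · ab, which are equal, so it is in L (w = ab) ✓
- (B) aab has odd length 3, so it cannot be written as ww and is not in L ✗
- (C) a has odd length 1, so it cannot be written as ww and is not in L ✗

Only (A) abab is in L, so it is the only candidate that could play the role of s.
(In a complete proof one picks s in terms of the pumping length p so that |s| ≥ p is guaranteed; a fixed string like abab illustrates the shape of such an s.)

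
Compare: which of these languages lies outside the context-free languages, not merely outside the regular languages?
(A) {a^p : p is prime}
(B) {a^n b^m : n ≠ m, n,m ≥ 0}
(A) {a^p : p is prime}

(A) {a^p : p is prime} requires the CFL pumping lemma.

- {a^n b^m : n ≠ m, n,m ≥ 0} is context-free (but not regular)
  • Can be shown non-regular with the regular pumping lemma
  • After pumping a's, we can make n = m

- {a^p : p is prime} is NOT context-free
  • Requires the CFL pumping lemma to prove
  • The CFL pumping lemma also fails because prime gaps are unbounded

The CFL pumping lemma is "stronger" in that it can prove non-membership
in the larger class of context-free languages.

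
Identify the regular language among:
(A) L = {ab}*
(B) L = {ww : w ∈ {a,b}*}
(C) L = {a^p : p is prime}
(A) {ab}*

(A) L = {ab}* is regular.

This can be recognized by a finite automaton (DFA/NFA).
Regular expressions like {ab}* define regular languages.

The other choices are not regular:
- {ww : w ∈ {a,b}*}: After pumping, the two halves no longer match
- {a^p : p is prime}: After pumping, the length becomes composite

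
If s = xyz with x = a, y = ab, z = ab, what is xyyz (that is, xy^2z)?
aababab

Given x = 'a', y = 'ab', z = 'ab' and i = 2:

xy^2z = x + y·y·...·y (2 times) + z
       = 'a' + 'ab'^2 + 'ab'
       = 'a' + 'abab' + 'ab'
       = 'aababab'

The pumped string is 'aababab' with length 7.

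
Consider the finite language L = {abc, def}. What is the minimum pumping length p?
p = 4

For a finite language L, the pumping lemma holds vacuously if p > max|s| for s ∈ L.

The longest string in L = {abc, def} has length 3.
If p = 4, then no string s ∈ L has |s| ≥ p, so the condition is vacuously true.

The minimum pumping length is p = 4.

Why no smaller p works: for any p ≤ 3, the longest string s ∈ L has |s| = 3 ≥ p, so it would
have to be pumpable; but pumping up (i = 2, 3, ...) produces ever longer strings, which cannot all lie in the
finite language L. So the pumping property fails for every p ≤ 3.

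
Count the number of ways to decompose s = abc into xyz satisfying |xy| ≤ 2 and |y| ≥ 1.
3

For s = 'abc' with pumping length p = 2:

Constraints: |xy| ≤ 2, |y| > 0

Valid decompositions (|xy| ≤ p, |y| ≥ 1):
  • x='', y='a', z='bc'
  • x='a', y='b', z='c'
  • x='', y='ab', z='c'

Total count: 3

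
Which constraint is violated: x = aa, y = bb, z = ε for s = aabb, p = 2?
Violated: |xy| ≤ p

The decomposition x = aa, y = bb, z = ε for s = aabb with p = 2
violates the constraint: |xy| ≤ p

|xy| = |aabb| = 4 > 2 = p. The decomposition puts too many characters in xy.

Pumping lemma constraints:
1. xyz = s (decomposition is valid)
2. |xy| ≤ p
3. |y| > 0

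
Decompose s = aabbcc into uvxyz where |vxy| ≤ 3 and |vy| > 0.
u='aa', v='b', x='b', y='c', z='c'

For s = aabbcc with pumping length p = 3:

One valid decomposition:
- u = 'aa'
- v = 'b'
- x = 'b'
- y = 'c'
- z = 'c'

Verification:
- uvxyz = 'aa' + 'b' + 'b' + 'c' + 'c' = aabbcc ✓
- |vxy| = |'bbc'| = 3 ≤ 3 ✓
- |vy| = |'bc'| = 2 > 0 ✓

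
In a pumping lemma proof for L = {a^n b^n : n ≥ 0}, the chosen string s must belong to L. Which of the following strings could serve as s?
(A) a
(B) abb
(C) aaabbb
(C) aaabbb

The pumping lemma is applied to a string s that lies in L, so first check membership of each option:
- (A) a has 1 a's and 0 b's; 1 ≠ 0, so it is not in L ✗
- (B) abb has 1 a's and 2 b's; 1 ≠ 2, so it is not in L ✗
- (C) aaabbb = a^3 b^3 has equal counts (3 = 3), so it is in L ✓

Only (C) aaabbb is in L, so it is the only candidate that could play the role of s.
(In a complete proof one picks s in terms of the pumping length p so that |s| ≥ p is guaranteed; a fixed string like aaabbb illustrates the shape of such an s.)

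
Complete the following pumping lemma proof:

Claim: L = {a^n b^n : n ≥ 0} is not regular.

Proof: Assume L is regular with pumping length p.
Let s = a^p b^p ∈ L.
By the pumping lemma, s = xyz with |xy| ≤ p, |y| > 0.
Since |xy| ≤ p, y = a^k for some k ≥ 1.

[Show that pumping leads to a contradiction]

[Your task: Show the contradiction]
Consider xy²z = a^(p+k) b^p.

Since k ≥ 1, we have p + k > p.
So xy²z has more a's than b's: (p+k) a's vs p b's.
This means xy²z ∉ L because a^n b^n requires equal counts.

This contradicts the pumping lemma which states xy²z ∈ L.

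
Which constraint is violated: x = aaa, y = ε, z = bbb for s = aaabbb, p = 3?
Violated: |y| > 0

The decomposition x = aaa, y = ε, z = bbb for s = aaabbb with p = 3
violates the constraint: |y| > 0

|y| = 0, but the pumping lemma requires |y| > 0 (y must be non-empty).

Pumping lemma constraints:
1. xyz = s (decomposition is valid)
2. |xy| ≤ p
3. |y| > 0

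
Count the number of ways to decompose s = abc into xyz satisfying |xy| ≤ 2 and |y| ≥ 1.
3

For s = 'abc' with pumping length p = 2:

Constraints: |xy| ≤ 2, |y| > 0

Valid decompositions (|xy| ≤ p, |y| ≥ 1):
  • x='', y='a', z='bc'
  • x='a', y='b', z='c'
  • x='', y='ab', z='c'

Total count: 3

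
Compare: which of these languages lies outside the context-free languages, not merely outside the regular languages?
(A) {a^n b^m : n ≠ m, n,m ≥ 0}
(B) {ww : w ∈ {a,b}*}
(B) {ww : w ∈ {a,b}*}

(B) {ww : w ∈ {a,b}*} requires the CFL pumping lemma.

- {a^n b^m : n ≠ m, n,m ≥ 0} is context-free (but not regular)
  • Can be shown non-regular with the regular pumping lemma
  • After pumping a's, we can make n = m

- {ww : w ∈ {a,b}*} is NOT context-free
  • Requires the CFL pumping lemma to prove
  • Cannot verify equality of two arbitrary substrings

The CFL pumping lemma is "stronger" in that it can prove non-membership
in the larger class of context-free languages.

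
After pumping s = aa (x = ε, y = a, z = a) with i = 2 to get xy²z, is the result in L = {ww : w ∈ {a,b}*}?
No

xy²z = ε · aa · a = aaa.
aaa has odd length 3, so it cannot be written as ww and is not in L.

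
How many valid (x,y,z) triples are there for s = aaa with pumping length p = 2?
3

For s = 'aaa' with pumping length p = 2:

Constraints: |xy| ≤ 2, |y| > 0

Valid decompositions (|xy| ≤ p, |y| ≥ 1):
  • x='', y='a', z='aa'
  • x='a', y='a', z='a'
  • x='', y='aa', z='a'

Total count: 3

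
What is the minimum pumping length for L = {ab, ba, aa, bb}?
p = 3

For a finite language L, the pumping lemma holds vacuously if p > max|s| for s ∈ L.

The longest string in L = {ab, ba, aa, bb} has length 2.
If p = 3, then no string s ∈ L has |s| ≥ p, so the condition is vacuously true.

The minimum pumping length is p = 3.

Why no smaller p works: for any p ≤ 2, the longest string s ∈ L has |s| = 2 ≥ p, so it would
have to be pumpable; but pumping up (i = 2, 3, ...) produces ever longer strings, which cannot all lie in the
finite language L. So the pumping property fails for every p ≤ 2.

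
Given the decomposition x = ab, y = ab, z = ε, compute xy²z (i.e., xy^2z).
ababab

Given x = 'ab', y = 'ab', z = '' and i = 2:

xy^2z = x + y·y·...·y (2 times) + z
       = 'ab' + 'ab'^2 + ''
       = 'ab' + 'abab' + ''
       = 'ababab'

The pumped string is 'ababab' with length 6.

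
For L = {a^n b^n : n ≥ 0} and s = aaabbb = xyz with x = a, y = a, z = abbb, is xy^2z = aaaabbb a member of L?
No

xy²z = a · aa · abbb = aaaabbb.
aaaabbb has 4 a's and 3 b's; 4 ≠ 3, so it is not in L.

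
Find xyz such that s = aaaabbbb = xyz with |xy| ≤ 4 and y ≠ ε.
x = '', y = 'aa', z = 'aabbbb'

For s = aaaabbbb and p = 4, one valid decomposition is:
- x = '' (length 0)
- y = 'aa' (length 2)
- z = 'aabbbb' (length 6)

Verification:
- xyz = '' + 'aa' + 'aabbbb' = aaaabbbb ✓
- |xy| = 2 ≤ 4 ✓
- |y| = 2 > 0 ✓

All pumping lemma constraints are satisfied.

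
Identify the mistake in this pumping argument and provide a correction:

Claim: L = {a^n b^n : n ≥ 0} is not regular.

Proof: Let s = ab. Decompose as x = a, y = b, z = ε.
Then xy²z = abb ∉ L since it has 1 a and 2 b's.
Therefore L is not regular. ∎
Error: The string s = ab might be shorter than the pumping length p.

Correction: Choose s = a^p b^p to ensure |s| ≥ p. Also, the decomposition is wrong: with |xy| ≤ p, y cannot include b's when s starts with p a's.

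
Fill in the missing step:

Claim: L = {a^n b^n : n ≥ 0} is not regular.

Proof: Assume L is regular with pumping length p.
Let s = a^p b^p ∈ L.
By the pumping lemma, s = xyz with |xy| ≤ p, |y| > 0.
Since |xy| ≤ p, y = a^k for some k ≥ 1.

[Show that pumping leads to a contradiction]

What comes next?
Consider xy²z = a^(p+k) b^p.

Since k ≥ 1, we have p + k > p.
So xy²z has more a's than b's: (p+k) a's vs p b's.
This means xy²z ∉ L because a^n b^n requires equal counts.

This contradicts the pumping lemma which states xy²z ∈ L.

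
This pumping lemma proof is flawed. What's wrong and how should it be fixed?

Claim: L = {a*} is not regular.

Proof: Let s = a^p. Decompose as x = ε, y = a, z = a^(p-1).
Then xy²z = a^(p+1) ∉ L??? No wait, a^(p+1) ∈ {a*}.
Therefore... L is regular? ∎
Error: The proof attempts to show a*  is not regular, but a* IS regular!

Correction: a* is a regular language (recognized by a simple DFA with one accepting state and self-loop on 'a'). The pumping lemma can only prove non-regularity, not regularity. For regular languages, pumping always works.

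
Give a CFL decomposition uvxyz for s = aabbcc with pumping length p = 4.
u='a', v='a', x='bb', y='c', z='c'

For s = aabbcc with pumping length p = 4:

One valid decomposition:
- u = 'a'
- v = 'a'
- x = 'bb'
- y = 'c'
- z = 'c'

Verification:
- uvxyz = 'a' + 'a' + 'bb' + 'c' + 'c' = aabbcc ✓
- |vxy| = |'abbc'| = 4 ≤ 4 ✓
- |vy| = |'ac'| = 2 > 0 ✓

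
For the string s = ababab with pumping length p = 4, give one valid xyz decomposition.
x = 'a', y = 'ba', z = 'bab'

For s = ababab and p = 4, one valid decomposition is:
- x = 'a' (length 1)
- y = 'ba' (length 2)
- z = 'bab' (length 3)

Verification:
- xyz = 'a' + 'ba' + 'bab' = ababab ✓
- |xy| = 3 ≤ 4 ✓
- |y| = 2 > 0 ✓

All pumping lemma constraints are satisfied.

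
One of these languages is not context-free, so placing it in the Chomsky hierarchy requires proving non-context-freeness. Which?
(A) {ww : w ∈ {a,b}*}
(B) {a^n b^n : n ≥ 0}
(A) {ww : w ∈ {a,b}*}

(A) {ww : w ∈ {a,b}*} requires the CFL pumping lemma.

- {a^n b^n : n ≥ 0} is context-free (but not regular)
  • Can be shown non-regular with the regular pumping lemma
  • After pumping, the number of a's and b's become unequal

- {ww : w ∈ {a,b}*} is NOT context-free
  • Requires the CFL pumping lemma to prove
  • Cannot verify equality of two arbitrary substrings

The CFL pumping lemma is "stronger" in that it can prove non-membership
in the larger class of context-free languages.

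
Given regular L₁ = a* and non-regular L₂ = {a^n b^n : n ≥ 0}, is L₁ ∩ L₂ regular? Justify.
Yes — L₁ ∩ L₂ is regular.

A string of a* contains no b's, and the only string of {a^n b^n} with no b's is ε (n = 0). So L₁ ∩ L₂ = {ε}, a finite language, which is regular.

Note that the bare facts "L₁ regular, L₂ non-regular" do not settle the question by themselves: the closure of regular languages under ∪, ∩, complement and difference applies only when BOTH operands are regular. With a non-regular operand the result can come out regular or non-regular depending on the specific languages, so one has to work out L₁ ∩ L₂ for this particular pair, as above.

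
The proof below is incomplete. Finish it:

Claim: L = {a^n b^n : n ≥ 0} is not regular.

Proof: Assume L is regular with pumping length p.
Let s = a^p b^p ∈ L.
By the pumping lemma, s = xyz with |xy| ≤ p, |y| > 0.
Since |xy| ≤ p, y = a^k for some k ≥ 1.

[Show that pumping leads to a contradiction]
Consider xy²z = a^(p+k) b^p.

Since k ≥ 1, we have p + k > p.
So xy²z has more a's than b's: (p+k) a's vs p b's.
This means xy²z ∉ L because a^n b^n requires equal counts.

This contradicts the pumping lemma which states xy²z ∈ L.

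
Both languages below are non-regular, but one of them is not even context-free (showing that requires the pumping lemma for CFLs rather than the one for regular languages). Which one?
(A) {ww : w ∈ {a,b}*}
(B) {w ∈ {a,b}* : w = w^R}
(A) {ww : w ∈ {a,b}*}

(A) {ww : w ∈ {a,b}*} requires the CFL pumping lemma.

- {w ∈ {a,b}* : w = w^R} is context-free (but not regular)
  • Can be shown non-regular with the regular pumping lemma
  • After pumping, the string is no longer symmetric

- {ww : w ∈ {a,b}*} is NOT context-free
  • Requires the CFL pumping lemma to prove
  • Cannot verify equality of two arbitrary substrings

The CFL pumping lemma is "stronger" in that it can prove non-membership
in the larger class of context-free languages.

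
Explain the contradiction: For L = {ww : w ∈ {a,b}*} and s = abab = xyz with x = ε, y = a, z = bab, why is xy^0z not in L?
xy⁰z = bab ∉ L

Pumping with i = 0 replaces y = a by y⁰ = ε:
- Original: s = xyz = abab; abab splits into halves ab · ab, which are equal, so it is in L (w = ab)
- Pumped: xy⁰z = ε · ε · bab = bab
- bab has odd length 3, so it cannot be written as ww and is not in L

The pumping lemma would require xy⁰z ∈ L, so this decomposition yields a contradiction.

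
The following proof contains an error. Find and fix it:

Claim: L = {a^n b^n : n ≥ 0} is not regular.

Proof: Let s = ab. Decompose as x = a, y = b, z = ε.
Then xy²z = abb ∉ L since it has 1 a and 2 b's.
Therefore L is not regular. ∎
Error: The string s = ab might be shorter than the pumping length p.

Correction: Choose s = a^p b^p to ensure |s| ≥ p. Also, the decomposition is wrong: with |xy| ≤ p, y cannot include b's when s starts with p a's.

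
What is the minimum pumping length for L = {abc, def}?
p = 4

For a finite language L, the pumping lemma holds vacuously if p > max|s| for s ∈ L.

The longest string in L = {abc, def} has length 3.
If p = 4, then no string s ∈ L has |s| ≥ p, so the condition is vacuously true.

The minimum pumping length is p = 4.

Why no smaller p works: for any p ≤ 3, the longest string s ∈ L has |s| = 3 ≥ p, so it would
have to be pumpable; but pumping up (i = 2, 3, ...) produces ever longer strings, which cannot all lie in the
finite language L. So the pumping property fails for every p ≤ 3.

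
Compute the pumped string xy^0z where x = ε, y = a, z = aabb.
aabb

Given x = '', y = 'a', z = 'aabb' and i = 0:

xy^0z = x + y·y·...·y (0 times) + z
       = '' + 'a'^0 + 'aabb'
       = '' + '' + 'aabb'
       = 'aabb'

The pumped string is 'aabb' with length 4.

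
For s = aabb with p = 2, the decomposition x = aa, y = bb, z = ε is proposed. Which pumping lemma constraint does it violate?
Violated: |xy| ≤ p

The decomposition x = aa, y = bb, z = ε for s = aabb with p = 2
violates the constraint: |xy| ≤ p

|xy| = |aabb| = 4 > 2 = p. The decomposition puts too many characters in xy.

Pumping lemma constraints:
1. xyz = s (decomposition is valid)
2. |xy| ≤ p
3. |y| > 0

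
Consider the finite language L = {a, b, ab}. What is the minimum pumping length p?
p = 3

For a finite language L, the pumping lemma holds vacuously if p > max|s| for s ∈ L.

The longest string in L = {a, b, ab} has length 2.
If p = 3, then no string s ∈ L has |s| ≥ p, so the condition is vacuously true.

The minimum pumping length is p = 3.

Why no smaller p works: for any p ≤ 2, the longest string s ∈ L has |s| = 2 ≥ p, so it would
have to be pumpable; but pumping up (i = 2, 3, ...) produces ever longer strings, which cannot all lie in the
finite language L. So the pumping property fails for every p ≤ 2.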